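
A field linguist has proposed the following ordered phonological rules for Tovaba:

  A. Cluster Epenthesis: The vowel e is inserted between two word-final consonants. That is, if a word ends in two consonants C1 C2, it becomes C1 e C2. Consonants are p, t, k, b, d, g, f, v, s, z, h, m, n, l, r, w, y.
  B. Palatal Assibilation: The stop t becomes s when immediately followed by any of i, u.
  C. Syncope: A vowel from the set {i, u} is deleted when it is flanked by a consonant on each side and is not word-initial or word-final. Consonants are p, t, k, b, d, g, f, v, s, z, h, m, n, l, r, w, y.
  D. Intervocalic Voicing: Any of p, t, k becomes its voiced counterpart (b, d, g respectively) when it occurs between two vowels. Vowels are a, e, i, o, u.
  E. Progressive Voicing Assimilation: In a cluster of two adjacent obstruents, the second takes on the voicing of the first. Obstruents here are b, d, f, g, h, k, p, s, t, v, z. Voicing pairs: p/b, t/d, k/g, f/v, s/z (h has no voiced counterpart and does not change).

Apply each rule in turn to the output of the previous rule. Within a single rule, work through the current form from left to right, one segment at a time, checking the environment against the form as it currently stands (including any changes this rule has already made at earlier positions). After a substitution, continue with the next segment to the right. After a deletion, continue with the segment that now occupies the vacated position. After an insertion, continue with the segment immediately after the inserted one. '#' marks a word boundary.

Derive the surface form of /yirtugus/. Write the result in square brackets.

[yrsks]

A Cluster Epenthesis: no change — [yirtugus]
B Palatal Assibilation: [yirtugus] → [yirsugus]
C Syncope: [yirsugus] → [yrsgs]
D Intervocalic Voicing: no change — [yrsgs]
E Progressive Voicing Assimilation: [yrsgs] → [yrsks]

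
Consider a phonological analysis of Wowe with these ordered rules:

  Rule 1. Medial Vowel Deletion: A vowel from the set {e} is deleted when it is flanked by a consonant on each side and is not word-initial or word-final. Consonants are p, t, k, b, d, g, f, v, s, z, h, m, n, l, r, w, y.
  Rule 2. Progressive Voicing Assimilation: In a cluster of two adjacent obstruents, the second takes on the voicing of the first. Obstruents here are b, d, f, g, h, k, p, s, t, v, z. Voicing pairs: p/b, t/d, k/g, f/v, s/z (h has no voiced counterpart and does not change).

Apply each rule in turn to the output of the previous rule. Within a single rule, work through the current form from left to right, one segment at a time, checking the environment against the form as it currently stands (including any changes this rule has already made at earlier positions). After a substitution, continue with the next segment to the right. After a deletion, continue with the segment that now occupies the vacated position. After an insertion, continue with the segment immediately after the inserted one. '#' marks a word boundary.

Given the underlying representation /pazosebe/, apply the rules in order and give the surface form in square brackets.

[pazospe]

Rule 1 Medial Vowel Deletion: [pazosebe] → [pazosbe]
Rule 2 Progressive Voicing Assimilation: [pazosbe] → [pazospe]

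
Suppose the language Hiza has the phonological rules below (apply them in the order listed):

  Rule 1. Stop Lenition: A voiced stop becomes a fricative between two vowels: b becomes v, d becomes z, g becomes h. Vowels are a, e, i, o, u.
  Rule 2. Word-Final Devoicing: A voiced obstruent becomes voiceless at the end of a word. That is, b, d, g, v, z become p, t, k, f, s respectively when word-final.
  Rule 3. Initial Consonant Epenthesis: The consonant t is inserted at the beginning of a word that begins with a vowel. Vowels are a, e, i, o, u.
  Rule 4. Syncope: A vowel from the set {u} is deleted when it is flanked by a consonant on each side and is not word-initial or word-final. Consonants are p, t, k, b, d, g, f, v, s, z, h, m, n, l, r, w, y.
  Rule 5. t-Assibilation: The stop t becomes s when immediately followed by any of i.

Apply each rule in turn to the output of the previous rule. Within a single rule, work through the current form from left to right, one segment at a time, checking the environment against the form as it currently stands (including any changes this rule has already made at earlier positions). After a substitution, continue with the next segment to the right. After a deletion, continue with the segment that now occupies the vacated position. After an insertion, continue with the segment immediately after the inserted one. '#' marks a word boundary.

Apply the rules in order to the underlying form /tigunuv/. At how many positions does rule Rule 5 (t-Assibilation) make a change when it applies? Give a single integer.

Rule 1 Stop Lenition: [tigunuv] → [tihunuv]
Rule 2 Word-Final Devoicing: [tihunuv] → [tihunuf]
Rule 3 Initial Consonant Epenthesis: no change — [tihunuf]
Rule 4 Syncope: [tihunuf] → [tihnf]
Rule 5 t-Assibilation: [tihnf] → [sihnf]
Rule Rule 5 changed 1 position(s).

1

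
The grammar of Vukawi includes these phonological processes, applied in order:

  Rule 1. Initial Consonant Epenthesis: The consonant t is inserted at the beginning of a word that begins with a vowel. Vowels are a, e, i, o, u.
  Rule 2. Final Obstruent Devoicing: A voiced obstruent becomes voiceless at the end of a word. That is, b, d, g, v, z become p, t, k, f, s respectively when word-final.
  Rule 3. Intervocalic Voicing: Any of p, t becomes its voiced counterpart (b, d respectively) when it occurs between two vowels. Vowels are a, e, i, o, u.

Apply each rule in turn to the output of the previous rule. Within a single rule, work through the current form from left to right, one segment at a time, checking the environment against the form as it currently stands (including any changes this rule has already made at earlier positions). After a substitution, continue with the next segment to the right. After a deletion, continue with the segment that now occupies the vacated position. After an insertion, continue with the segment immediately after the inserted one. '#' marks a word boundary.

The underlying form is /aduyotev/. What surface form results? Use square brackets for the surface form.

[taduyodef]

Rule 1 Initial Consonant Epenthesis: [aduyotev] → [taduyotev]
Rule 2 Final Obstruent Devoicing: [taduyotev] → [taduyotef]
Rule 3 Intervocalic Voicing: [taduyotef] → [taduyodef]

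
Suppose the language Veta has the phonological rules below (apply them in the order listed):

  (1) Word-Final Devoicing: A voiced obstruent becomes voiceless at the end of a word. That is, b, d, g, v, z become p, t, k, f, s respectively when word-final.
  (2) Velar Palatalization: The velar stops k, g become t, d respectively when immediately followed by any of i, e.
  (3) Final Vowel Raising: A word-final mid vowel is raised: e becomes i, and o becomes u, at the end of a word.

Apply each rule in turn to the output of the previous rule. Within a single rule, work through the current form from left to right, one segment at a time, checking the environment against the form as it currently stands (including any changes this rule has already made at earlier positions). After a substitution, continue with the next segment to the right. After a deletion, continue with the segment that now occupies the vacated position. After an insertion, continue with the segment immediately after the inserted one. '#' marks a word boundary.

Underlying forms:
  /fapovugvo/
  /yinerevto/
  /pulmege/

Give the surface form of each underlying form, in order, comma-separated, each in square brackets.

[fapovugvu], [yinerevtu], [pulmedi]

/fapovugvo/:
  (1) Word-Final Devoicing: no change — [fapovugvo]
  (2) Velar Palatalization: no change — [fapovugvo]
  (3) Final Vowel Raising: [fapovugvo] → [fapovugvu]
/yinerevto/:
  (1) Word-Final Devoicing: no change — [yinerevto]
  (2) Velar Palatalization: no change — [yinerevto]
  (3) Final Vowel Raising: [yinerevto] → [yinerevtu]
/pulmege/:
  (1) Word-Final Devoicing: no change — [pulmege]
  (2) Velar Palatalization: [pulmege] → [pulmede]
  (3) Final Vowel Raising: [pulmede] → [pulmedi]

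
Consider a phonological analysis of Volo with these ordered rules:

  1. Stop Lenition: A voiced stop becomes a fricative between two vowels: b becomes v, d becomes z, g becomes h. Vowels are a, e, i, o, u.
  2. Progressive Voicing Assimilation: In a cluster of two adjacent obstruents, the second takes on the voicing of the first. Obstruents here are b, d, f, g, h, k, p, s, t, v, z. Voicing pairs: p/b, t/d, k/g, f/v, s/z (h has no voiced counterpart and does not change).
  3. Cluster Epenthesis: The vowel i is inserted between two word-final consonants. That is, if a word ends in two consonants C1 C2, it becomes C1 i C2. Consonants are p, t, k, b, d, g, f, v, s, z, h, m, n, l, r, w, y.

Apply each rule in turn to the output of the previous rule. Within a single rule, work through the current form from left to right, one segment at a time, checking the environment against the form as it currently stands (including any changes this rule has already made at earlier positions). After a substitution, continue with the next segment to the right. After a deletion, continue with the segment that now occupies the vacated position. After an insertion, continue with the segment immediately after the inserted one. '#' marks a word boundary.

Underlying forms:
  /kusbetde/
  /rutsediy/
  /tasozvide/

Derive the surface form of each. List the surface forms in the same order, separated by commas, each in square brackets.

/kusbetde/:
  1 Stop Lenition: no change — [kusbetde]
  2 Progressive Voicing Assimilation: [kusbetde] → [kuspette]
  3 Cluster Epenthesis: no change — [kuspette]
/rutsediy/:
  1 Stop Lenition: [rutsediy] → [rutseziy]
  2 Progressive Voicing Assimilation: no change — [rutseziy]
  3 Cluster Epenthesis: no change — [rutseziy]
/tasozvide/:
  1 Stop Lenition: [tasozvide] → [tasozvize]
  2 Progressive Voicing Assimilation: no change — [tasozvize]
  3 Cluster Epenthesis: no change — [tasozvize]

[kuspette], [rutseziy], [tasozvize]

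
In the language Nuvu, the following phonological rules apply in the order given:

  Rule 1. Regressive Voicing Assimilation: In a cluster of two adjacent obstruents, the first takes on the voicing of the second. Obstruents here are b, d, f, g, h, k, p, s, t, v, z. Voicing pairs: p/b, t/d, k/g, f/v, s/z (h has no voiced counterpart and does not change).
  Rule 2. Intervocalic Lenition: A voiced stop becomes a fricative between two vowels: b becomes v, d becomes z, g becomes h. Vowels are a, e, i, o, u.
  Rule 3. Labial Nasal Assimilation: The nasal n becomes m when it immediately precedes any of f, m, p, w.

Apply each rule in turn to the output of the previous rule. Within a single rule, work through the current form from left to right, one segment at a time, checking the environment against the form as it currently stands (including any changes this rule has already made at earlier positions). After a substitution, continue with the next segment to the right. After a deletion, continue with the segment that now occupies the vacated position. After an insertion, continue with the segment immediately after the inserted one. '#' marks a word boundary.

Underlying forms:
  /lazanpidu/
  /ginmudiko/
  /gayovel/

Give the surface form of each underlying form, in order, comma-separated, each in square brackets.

/lazanpidu/:
  Rule 1 Regressive Voicing Assimilation: no change — [lazanpidu]
  Rule 2 Intervocalic Lenition: [lazanpidu] → [lazanpizu]
  Rule 3 Labial Nasal Assimilation: [lazanpizu] → [lazampizu]
/ginmudiko/:
  Rule 1 Regressive Voicing Assimilation: no change — [ginmudiko]
  Rule 2 Intervocalic Lenition: [ginmudiko] → [ginmuziko]
  Rule 3 Labial Nasal Assimilation: [ginmuziko] → [gimmuziko]
/gayovel/:
  Rule 1 Regressive Voicing Assimilation: no change — [gayovel]
  Rule 2 Intervocalic Lenition: no change — [gayovel]
  Rule 3 Labial Nasal Assimilation: no change — [gayovel]

[lazampizu], [gimmuziko], [gayovel]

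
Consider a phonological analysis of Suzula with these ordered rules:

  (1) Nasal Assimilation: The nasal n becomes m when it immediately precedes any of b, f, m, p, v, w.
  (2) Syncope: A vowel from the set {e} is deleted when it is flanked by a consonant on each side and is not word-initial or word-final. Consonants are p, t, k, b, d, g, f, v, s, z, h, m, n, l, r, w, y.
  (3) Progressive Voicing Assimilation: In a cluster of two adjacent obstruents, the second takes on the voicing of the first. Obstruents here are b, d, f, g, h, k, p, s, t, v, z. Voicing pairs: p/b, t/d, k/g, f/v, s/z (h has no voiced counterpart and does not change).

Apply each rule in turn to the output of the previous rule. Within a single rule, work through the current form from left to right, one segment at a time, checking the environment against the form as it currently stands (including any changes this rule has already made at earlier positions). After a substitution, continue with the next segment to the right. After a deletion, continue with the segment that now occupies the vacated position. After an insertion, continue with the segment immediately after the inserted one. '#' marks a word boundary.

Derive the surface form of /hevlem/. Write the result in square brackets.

(1) Nasal Assimilation: no change — [hevlem]
(2) Syncope: [hevlem] → [hvlm]
(3) Progressive Voicing Assimilation: [hvlm] → [hflm]

[hflm]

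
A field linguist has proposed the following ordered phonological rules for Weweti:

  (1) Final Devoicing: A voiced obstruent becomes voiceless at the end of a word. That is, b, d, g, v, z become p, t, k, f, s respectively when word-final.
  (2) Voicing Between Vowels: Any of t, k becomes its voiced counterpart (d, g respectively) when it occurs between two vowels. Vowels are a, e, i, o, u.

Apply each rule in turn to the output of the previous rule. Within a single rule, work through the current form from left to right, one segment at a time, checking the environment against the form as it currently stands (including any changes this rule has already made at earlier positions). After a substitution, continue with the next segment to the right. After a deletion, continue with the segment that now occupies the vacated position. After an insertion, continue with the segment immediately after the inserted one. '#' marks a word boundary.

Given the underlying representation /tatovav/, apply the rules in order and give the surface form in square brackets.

[tadovaf]

(1) Final Devoicing: [tatovav] → [tatovaf]
(2) Voicing Between Vowels: [tatovaf] → [tadovaf]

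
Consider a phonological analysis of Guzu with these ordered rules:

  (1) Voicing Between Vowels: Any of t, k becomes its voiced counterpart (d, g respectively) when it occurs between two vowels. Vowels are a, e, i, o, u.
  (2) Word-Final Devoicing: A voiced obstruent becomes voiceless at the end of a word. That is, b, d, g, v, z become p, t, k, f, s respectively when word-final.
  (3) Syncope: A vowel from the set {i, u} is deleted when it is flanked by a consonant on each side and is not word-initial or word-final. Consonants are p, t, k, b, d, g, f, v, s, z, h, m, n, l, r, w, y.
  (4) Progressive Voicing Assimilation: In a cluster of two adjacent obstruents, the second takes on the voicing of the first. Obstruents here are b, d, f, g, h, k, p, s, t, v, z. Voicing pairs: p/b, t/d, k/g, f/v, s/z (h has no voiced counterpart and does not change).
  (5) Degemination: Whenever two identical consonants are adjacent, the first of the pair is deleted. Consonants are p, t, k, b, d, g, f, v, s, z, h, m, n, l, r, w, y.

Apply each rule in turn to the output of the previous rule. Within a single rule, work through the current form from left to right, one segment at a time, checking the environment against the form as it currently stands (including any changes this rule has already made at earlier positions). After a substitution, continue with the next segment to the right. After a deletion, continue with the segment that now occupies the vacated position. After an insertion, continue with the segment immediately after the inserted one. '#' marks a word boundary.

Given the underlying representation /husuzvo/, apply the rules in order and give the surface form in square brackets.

(1) Voicing Between Vowels: no change — [husuzvo]
(2) Word-Final Devoicing: no change — [husuzvo]
(3) Syncope: [husuzvo] → [hszvo]
(4) Progressive Voicing Assimilation: [hszvo] → [hssfo]
(5) Degemination: [hssfo] → [hsfo]

[hsfo]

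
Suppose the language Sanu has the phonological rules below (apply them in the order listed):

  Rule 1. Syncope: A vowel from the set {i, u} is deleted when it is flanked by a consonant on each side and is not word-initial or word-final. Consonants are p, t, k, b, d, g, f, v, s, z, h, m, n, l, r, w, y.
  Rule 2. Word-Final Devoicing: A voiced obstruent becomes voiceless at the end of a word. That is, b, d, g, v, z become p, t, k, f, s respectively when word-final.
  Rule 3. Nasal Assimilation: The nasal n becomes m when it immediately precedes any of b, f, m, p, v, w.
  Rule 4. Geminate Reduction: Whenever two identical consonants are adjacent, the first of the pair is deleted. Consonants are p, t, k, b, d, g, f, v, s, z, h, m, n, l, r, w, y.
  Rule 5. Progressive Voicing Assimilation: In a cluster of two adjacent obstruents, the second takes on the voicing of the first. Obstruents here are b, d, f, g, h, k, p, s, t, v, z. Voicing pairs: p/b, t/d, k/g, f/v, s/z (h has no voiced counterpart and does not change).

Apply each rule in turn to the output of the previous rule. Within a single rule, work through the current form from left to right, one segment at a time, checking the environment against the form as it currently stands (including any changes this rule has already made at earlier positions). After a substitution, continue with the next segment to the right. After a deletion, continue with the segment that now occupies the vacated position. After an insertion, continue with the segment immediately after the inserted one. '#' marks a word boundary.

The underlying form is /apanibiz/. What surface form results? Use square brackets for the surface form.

[apambz]

Rule 1 Syncope: [apanibiz] → [apanbz]
Rule 2 Word-Final Devoicing: [apanbz] → [apanbs]
Rule 3 Nasal Assimilation: [apanbs] → [apambs]
Rule 4 Geminate Reduction: no change — [apambs]
Rule 5 Progressive Voicing Assimilation: [apambs] → [apambz]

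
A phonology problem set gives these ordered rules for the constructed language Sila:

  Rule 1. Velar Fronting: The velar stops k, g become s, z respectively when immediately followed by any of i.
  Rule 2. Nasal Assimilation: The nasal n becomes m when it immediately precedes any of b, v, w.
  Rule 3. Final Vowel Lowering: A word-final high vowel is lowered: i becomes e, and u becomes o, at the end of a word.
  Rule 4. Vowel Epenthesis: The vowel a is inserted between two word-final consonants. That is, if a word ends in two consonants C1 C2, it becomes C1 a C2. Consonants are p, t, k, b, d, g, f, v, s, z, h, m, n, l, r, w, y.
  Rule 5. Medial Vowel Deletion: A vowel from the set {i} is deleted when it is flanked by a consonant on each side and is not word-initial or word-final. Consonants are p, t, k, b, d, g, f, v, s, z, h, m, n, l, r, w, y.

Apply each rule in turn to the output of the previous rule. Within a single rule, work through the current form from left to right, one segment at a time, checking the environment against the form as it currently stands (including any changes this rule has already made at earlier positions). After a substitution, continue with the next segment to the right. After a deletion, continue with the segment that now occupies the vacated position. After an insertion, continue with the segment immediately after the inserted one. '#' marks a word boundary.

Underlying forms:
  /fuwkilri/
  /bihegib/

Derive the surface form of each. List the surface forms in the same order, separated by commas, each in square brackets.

/fuwkilri/:
  Rule 1 Velar Fronting: [fuwkilri] → [fuwsilri]
  Rule 2 Nasal Assimilation: no change — [fuwsilri]
  Rule 3 Final Vowel Lowering: [fuwsilri] → [fuwsilre]
  Rule 4 Vowel Epenthesis: no change — [fuwsilre]
  Rule 5 Medial Vowel Deletion: [fuwsilre] → [fuwslre]
/bihegib/:
  Rule 1 Velar Fronting: [bihegib] → [bihezib]
  Rule 2 Nasal Assimilation: no change — [bihezib]
  Rule 3 Final Vowel Lowering: no change — [bihezib]
  Rule 4 Vowel Epenthesis: no change — [bihezib]
  Rule 5 Medial Vowel Deletion: [bihezib] → [bhezb]

[fuwslre], [bhezb]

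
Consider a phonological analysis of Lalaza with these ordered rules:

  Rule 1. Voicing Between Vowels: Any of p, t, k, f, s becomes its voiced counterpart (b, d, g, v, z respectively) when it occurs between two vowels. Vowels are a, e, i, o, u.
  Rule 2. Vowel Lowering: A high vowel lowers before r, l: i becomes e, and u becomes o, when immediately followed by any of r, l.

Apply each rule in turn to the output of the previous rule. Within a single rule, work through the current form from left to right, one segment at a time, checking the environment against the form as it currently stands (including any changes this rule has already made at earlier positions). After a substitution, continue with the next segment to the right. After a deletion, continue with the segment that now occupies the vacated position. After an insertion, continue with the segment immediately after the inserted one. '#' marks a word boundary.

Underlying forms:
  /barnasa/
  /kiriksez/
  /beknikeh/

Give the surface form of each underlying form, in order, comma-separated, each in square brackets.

[barnaza], [keriksez], [beknigeh]

/barnasa/:
  Rule 1 Voicing Between Vowels: [barnasa] → [barnaza]
  Rule 2 Vowel Lowering: no change — [barnaza]
/kiriksez/:
  Rule 1 Voicing Between Vowels: no change — [kiriksez]
  Rule 2 Vowel Lowering: [kiriksez] → [keriksez]
/beknikeh/:
  Rule 1 Voicing Between Vowels: [beknikeh] → [beknigeh]
  Rule 2 Vowel Lowering: no change — [beknigeh]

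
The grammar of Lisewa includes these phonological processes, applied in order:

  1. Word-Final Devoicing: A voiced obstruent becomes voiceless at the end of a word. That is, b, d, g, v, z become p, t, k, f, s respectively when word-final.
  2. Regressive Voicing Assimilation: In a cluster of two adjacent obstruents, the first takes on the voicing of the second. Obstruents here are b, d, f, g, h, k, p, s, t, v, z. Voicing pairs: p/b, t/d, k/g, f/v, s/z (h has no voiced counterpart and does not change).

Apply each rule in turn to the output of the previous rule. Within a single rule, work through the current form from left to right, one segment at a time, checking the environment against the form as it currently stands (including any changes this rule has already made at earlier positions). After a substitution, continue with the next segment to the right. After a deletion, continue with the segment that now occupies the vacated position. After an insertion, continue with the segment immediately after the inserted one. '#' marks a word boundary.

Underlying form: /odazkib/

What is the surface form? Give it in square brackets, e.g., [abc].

1 Word-Final Devoicing: [odazkib] → [odazkip]
2 Regressive Voicing Assimilation: [odazkip] → [odaskip]

[odaskip]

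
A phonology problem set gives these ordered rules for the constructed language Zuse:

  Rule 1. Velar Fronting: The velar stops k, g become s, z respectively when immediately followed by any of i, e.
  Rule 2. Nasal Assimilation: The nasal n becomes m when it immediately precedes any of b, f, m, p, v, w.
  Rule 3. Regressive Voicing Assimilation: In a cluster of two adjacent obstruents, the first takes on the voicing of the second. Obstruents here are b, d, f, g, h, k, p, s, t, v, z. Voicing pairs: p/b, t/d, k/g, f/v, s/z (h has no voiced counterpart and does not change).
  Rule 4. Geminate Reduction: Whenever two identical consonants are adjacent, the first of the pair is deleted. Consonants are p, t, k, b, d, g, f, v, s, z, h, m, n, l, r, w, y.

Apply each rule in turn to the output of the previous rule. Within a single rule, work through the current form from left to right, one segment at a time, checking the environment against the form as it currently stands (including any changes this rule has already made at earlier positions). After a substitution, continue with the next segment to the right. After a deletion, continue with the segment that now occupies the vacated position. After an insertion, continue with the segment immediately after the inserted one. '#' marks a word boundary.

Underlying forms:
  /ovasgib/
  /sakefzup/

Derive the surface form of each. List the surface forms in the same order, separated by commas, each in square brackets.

[ovazib], [sasevzup]

/ovasgib/:
  Rule 1 Velar Fronting: [ovasgib] → [ovaszib]
  Rule 2 Nasal Assimilation: no change — [ovaszib]
  Rule 3 Regressive Voicing Assimilation: [ovaszib] → [ovazzib]
  Rule 4 Geminate Reduction: [ovazzib] → [ovazib]
/sakefzup/:
  Rule 1 Velar Fronting: [sakefzup] → [sasefzup]
  Rule 2 Nasal Assimilation: no change — [sasefzup]
  Rule 3 Regressive Voicing Assimilation: [sasefzup] → [sasevzup]
  Rule 4 Geminate Reduction: no change — [sasevzup]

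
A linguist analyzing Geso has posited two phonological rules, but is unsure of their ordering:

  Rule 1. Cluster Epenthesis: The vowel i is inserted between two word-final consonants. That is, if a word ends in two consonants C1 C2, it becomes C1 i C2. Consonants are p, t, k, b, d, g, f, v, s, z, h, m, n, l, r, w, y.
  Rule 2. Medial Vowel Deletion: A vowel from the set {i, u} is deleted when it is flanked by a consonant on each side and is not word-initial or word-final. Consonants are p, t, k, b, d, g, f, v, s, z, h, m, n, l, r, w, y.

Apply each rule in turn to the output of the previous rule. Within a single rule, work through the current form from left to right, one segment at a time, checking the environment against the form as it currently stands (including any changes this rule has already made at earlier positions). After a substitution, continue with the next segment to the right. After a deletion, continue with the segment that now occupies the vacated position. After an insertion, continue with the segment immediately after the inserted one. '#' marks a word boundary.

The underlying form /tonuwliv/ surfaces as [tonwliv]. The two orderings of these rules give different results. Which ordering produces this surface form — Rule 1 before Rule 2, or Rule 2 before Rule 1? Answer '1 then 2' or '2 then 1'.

Order 1 then 2:
  1 Cluster Epenthesis: no change — [tonuwliv]
  2 Medial Vowel Deletion: [tonuwliv] → [tonwlv]
  result: [tonwlv]
Order 2 then 1:
  2 Medial Vowel Deletion: [tonuwliv] → [tonwlv]
  1 Cluster Epenthesis: [tonwlv] → [tonwliv]
  result: [tonwliv]

2 then 1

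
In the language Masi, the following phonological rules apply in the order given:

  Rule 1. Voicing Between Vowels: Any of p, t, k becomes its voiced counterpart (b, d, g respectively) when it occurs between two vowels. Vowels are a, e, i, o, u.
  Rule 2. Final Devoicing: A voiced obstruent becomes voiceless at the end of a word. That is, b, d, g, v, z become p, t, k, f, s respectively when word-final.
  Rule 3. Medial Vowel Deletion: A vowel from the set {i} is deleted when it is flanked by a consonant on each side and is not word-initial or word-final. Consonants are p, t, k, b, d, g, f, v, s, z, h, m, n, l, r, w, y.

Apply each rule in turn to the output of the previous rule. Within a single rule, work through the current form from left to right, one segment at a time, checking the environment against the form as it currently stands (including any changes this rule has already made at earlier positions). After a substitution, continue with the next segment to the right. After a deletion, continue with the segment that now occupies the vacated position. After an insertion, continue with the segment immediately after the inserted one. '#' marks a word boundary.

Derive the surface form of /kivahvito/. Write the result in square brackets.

[kvahvdo]

Rule 1 Voicing Between Vowels: [kivahvito] → [kivahvido]
Rule 2 Final Devoicing: no change — [kivahvido]
Rule 3 Medial Vowel Deletion: [kivahvido] → [kvahvdo]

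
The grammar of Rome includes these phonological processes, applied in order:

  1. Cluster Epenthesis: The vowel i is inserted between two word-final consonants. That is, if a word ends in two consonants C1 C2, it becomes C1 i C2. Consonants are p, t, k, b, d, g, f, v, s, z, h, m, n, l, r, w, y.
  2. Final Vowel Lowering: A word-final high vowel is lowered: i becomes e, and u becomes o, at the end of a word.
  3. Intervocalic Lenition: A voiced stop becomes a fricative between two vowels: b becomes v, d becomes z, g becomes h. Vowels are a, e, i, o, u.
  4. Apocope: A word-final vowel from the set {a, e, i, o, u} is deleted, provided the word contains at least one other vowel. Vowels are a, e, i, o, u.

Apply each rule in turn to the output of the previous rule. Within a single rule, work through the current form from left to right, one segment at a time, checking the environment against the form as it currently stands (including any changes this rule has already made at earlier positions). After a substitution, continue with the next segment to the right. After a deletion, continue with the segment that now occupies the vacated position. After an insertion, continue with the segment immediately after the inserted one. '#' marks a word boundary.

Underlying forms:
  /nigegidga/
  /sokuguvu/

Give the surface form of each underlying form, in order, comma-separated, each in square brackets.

/nigegidga/:
  1 Cluster Epenthesis: no change — [nigegidga]
  2 Final Vowel Lowering: no change — [nigegidga]
  3 Intervocalic Lenition: [nigegidga] → [nihehidga]
  4 Apocope: [nihehidga] → [nihehidg]
/sokuguvu/:
  1 Cluster Epenthesis: no change — [sokuguvu]
  2 Final Vowel Lowering: [sokuguvu] → [sokuguvo]
  3 Intervocalic Lenition: [sokuguvo] → [sokuhuvo]
  4 Apocope: [sokuhuvo] → [sokuhuv]

[nihehidg], [sokuhuv]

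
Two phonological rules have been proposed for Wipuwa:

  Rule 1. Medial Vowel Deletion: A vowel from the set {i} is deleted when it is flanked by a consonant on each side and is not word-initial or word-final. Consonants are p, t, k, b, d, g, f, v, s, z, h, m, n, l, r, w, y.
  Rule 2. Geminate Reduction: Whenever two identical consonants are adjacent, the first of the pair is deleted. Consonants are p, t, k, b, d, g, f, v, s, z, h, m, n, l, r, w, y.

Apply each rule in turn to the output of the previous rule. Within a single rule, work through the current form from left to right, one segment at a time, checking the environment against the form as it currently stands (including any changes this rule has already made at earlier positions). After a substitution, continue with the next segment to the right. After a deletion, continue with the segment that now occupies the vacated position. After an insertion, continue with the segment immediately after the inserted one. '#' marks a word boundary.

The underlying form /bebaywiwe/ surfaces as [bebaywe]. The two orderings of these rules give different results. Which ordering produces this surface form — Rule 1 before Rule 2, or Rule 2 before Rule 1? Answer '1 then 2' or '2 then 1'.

Order 1 then 2:
  1 Medial Vowel Deletion: [bebaywiwe] → [bebaywwe]
  2 Geminate Reduction: [bebaywwe] → [bebaywe]
  result: [bebaywe]
Order 2 then 1:
  2 Geminate Reduction: no change — [bebaywiwe]
  1 Medial Vowel Deletion: [bebaywiwe] → [bebaywwe]
  result: [bebaywwe]

1 then 2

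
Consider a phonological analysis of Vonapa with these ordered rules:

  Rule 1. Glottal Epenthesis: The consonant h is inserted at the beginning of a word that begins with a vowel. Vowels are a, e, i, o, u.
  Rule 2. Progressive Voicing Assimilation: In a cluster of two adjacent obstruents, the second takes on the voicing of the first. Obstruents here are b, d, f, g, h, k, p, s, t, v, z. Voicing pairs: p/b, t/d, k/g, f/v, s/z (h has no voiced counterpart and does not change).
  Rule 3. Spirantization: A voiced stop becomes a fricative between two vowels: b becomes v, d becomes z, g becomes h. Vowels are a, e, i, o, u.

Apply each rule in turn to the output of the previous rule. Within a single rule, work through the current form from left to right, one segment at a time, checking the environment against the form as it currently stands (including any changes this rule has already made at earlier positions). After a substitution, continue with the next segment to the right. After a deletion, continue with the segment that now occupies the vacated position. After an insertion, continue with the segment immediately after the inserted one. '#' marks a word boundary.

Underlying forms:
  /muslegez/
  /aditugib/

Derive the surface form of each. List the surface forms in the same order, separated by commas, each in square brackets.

/muslegez/:
  Rule 1 Glottal Epenthesis: no change — [muslegez]
  Rule 2 Progressive Voicing Assimilation: no change — [muslegez]
  Rule 3 Spirantization: [muslegez] → [muslehez]
/aditugib/:
  Rule 1 Glottal Epenthesis: [aditugib] → [haditugib]
  Rule 2 Progressive Voicing Assimilation: no change — [haditugib]
  Rule 3 Spirantization: [haditugib] → [hazituhib]

[muslehez], [hazituhib]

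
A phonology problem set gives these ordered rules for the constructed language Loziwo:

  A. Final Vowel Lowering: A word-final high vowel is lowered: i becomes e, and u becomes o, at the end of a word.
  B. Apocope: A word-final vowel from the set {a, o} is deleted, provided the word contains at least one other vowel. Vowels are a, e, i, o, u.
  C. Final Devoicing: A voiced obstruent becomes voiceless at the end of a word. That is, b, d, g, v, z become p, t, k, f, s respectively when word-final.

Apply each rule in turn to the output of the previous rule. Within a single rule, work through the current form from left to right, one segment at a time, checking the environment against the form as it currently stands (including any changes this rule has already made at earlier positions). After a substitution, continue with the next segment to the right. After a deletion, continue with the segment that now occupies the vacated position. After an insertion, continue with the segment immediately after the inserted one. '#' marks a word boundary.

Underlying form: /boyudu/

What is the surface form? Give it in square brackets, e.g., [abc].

[boyut]

A Final Vowel Lowering: [boyudu] → [boyudo]
B Apocope: [boyudo] → [boyud]
C Final Devoicing: [boyud] → [boyut]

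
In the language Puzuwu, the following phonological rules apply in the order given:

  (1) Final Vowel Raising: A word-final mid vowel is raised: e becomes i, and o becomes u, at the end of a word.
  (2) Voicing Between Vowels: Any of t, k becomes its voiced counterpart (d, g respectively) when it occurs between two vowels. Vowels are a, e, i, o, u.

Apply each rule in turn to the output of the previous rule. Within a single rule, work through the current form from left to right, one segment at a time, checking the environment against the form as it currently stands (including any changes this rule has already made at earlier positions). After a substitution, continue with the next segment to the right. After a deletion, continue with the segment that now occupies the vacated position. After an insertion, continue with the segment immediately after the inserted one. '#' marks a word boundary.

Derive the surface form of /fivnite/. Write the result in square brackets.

(1) Final Vowel Raising: [fivnite] → [fivniti]
(2) Voicing Between Vowels: [fivniti] → [fivnidi]

[fivnidi]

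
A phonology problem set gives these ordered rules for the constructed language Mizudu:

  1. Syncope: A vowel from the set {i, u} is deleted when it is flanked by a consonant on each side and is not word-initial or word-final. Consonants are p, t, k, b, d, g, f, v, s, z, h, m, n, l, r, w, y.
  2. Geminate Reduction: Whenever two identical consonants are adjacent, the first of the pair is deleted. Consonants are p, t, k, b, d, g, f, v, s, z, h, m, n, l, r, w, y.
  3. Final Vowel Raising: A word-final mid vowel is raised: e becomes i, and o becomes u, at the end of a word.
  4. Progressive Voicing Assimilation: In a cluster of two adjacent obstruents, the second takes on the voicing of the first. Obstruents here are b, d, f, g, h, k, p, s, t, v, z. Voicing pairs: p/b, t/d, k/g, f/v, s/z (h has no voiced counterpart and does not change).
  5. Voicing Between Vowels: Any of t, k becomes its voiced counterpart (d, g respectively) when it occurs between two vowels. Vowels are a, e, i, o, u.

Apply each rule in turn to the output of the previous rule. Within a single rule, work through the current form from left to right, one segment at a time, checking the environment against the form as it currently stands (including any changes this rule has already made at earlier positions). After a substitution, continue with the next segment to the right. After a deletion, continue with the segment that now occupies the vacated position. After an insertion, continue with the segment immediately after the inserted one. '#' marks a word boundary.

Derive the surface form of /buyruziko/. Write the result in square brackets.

1 Syncope: [buyruziko] → [byrzko]
2 Geminate Reduction: no change — [byrzko]
3 Final Vowel Raising: [byrzko] → [byrzku]
4 Progressive Voicing Assimilation: [byrzku] → [byrzgu]
5 Voicing Between Vowels: no change — [byrzgu]

[byrzgu]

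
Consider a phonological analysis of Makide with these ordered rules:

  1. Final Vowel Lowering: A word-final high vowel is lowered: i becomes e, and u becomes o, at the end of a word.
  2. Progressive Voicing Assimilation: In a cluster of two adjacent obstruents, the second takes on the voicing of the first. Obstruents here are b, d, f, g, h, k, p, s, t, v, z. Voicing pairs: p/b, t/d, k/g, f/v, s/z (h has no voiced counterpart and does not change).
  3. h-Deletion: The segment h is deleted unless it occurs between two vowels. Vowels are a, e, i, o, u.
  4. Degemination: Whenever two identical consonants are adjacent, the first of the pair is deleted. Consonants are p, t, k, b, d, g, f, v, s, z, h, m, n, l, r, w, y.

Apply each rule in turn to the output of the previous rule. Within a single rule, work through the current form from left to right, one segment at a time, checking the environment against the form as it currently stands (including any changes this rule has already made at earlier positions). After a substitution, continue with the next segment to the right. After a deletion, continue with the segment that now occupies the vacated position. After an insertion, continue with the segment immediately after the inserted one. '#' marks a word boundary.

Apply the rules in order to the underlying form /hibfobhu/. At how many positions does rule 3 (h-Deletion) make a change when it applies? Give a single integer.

1 Final Vowel Lowering: [hibfobhu] → [hibfobho]
2 Progressive Voicing Assimilation: [hibfobho] → [hibvobho]
3 h-Deletion: [hibvobho] → [ibvobo]
4 Degemination: no change — [ibvobo]
Rule 3 changed 2 position(s).

2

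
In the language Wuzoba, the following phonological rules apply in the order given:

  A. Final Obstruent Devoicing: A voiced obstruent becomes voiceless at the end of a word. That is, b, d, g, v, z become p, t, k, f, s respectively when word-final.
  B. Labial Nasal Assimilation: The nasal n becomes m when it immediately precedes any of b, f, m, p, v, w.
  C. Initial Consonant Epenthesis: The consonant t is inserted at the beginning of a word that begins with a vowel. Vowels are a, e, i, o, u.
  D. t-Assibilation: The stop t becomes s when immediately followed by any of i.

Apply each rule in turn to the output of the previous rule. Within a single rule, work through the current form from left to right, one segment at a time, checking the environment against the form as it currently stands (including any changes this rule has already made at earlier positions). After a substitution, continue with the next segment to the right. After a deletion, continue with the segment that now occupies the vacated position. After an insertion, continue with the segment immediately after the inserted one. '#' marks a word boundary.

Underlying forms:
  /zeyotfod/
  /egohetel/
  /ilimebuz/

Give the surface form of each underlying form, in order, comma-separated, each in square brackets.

[zeyotfot], [tegohetel], [silimebus]

/zeyotfod/:
  A Final Obstruent Devoicing: [zeyotfod] → [zeyotfot]
  B Labial Nasal Assimilation: no change — [zeyotfot]
  C Initial Consonant Epenthesis: no change — [zeyotfot]
  D t-Assibilation: no change — [zeyotfot]
/egohetel/:
  A Final Obstruent Devoicing: no change — [egohetel]
  B Labial Nasal Assimilation: no change — [egohetel]
  C Initial Consonant Epenthesis: [egohetel] → [tegohetel]
  D t-Assibilation: no change — [tegohetel]
/ilimebuz/:
  A Final Obstruent Devoicing: [ilimebuz] → [ilimebus]
  B Labial Nasal Assimilation: no change — [ilimebus]
  C Initial Consonant Epenthesis: [ilimebus] → [tilimebus]
  D t-Assibilation: [tilimebus] → [silimebus]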